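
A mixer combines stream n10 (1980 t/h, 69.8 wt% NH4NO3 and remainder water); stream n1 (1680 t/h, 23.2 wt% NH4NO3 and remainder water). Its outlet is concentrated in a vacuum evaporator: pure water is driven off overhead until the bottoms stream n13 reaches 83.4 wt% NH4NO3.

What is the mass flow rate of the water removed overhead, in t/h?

1536 t/h

NH4NO3 entering = 1980×0.698 + 1680×0.232 = 1771.8 t/h.
All NH4NO3 reports to n13, so n13 = 1771.8/0.834 = 2124.5 t/h.
Total feed = 3660 t/h; overhead = 3660 − 2124.5 = 1535.5 t/h.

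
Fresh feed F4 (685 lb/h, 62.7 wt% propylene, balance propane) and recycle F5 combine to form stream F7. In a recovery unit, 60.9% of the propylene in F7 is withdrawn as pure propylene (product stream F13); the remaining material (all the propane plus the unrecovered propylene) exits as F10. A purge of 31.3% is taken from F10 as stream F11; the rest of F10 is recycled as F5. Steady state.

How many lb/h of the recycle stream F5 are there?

718.5 lb/h

propane enters only via F4 and leaves only via the purge: 685×0.373 = 0.313×(propane in F10), and the recovery unit passes all propane, so propane in F7 = propane in F10 = 816.31 lb/h.
propylene in F7: m_A = 685×0.627 + (1−0.313)·(1−0.609)·m_A, so m_A = 429.5/0.7314 = 587.24 lb/h.
F10 = (1−0.609)×587.24 + 816.31 = 1045.9 lb/h.
Recycle F5 = (1−0.313)×1045.9 = 718.55 lb/h.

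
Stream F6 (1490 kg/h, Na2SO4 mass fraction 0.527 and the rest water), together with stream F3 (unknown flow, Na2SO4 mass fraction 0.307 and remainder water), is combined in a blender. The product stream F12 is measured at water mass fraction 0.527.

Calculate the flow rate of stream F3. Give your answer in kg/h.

484.7 kg/h

Let F3 be the unknown flow. Total out = 1490 + F3.
water balance: 704.77 + 0.693·F3 = 0.527·(1490 + F3)
(0.693 − 0.527)·F3 = 0.527×1490 − 704.77 = 80.46
F3 = 80.46 / 0.166 = 484.7 kg/h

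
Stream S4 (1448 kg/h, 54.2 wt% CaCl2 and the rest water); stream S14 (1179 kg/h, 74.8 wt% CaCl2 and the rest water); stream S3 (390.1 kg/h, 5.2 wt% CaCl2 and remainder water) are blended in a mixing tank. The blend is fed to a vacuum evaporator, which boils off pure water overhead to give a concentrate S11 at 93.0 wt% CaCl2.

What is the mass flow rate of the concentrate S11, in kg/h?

1814 kg/h

CaCl2 entering = 1448×0.542 + 1179×0.748 + 390.1×0.052 = 1687 kg/h.
All CaCl2 reports to S11, so S11 = 1687/0.930 = 1814 kg/h.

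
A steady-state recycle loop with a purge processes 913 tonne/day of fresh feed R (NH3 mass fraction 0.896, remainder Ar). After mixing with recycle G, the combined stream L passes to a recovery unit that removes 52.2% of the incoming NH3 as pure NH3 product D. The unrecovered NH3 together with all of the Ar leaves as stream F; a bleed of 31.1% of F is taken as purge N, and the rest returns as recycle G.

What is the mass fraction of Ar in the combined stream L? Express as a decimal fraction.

Ar enters only via R and leaves only via the purge: 913×0.104 = 0.311×(Ar in F), and the recovery unit passes all Ar, so Ar in L = Ar in F = 305.31 tonne/day.
NH3 in L: m_A = 913×0.896 + (1−0.311)·(1−0.522)·m_A, so m_A = 818.05/0.6707 = 1219.8 tonne/day.
L = 1219.8 + 305.31 = 1525.1 tonne/day.
Ar fraction in L = 305.31/1525.1 = 0.200.

0.200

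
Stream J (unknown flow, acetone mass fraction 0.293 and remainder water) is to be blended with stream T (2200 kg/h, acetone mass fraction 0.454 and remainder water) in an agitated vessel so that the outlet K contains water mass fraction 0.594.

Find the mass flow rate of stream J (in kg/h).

Let J be the unknown flow. Total out = 2200 + J.
water balance: 1201.2 + 0.707·J = 0.594·(2200 + J)
(0.707 − 0.594)·J = 0.594×2200 − 1201.2 = 105.6
J = 105.6 / 0.113 = 934.51 kg/h

934.5 kg/h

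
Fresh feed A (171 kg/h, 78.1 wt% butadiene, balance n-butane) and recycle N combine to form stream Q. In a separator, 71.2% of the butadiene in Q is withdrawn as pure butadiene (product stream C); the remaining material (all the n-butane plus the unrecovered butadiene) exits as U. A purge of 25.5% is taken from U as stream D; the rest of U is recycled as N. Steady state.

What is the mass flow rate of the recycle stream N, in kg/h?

145.9 kg/h

n-butane enters only via A and leaves only via the purge: 171×0.219 = 0.255×(n-butane in U), and the separator passes all n-butane, so n-butane in Q = n-butane in U = 146.86 kg/h.
butadiene in Q: m_A = 171×0.781 + (1−0.255)·(1−0.712)·m_A, so m_A = 133.55/0.7854 = 170.03 kg/h.
U = (1−0.712)×170.03 + 146.86 = 195.83 kg/h.
Recycle N = (1−0.255)×195.83 = 145.89 kg/h.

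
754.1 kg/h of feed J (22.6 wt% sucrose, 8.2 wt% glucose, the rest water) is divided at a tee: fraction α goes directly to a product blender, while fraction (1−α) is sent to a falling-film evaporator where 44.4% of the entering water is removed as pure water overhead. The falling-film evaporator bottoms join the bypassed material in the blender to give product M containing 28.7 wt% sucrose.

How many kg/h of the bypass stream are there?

232.4 kg/h

All 754.1×0.226 = 170.43 kg/h of sucrose reaches M, so M = 170.43/0.287 = 593.82 kg/h and vapour = 160.28 kg/h.
The evaporator receives (1−α)·754.1 of feed at 0.692 water and removes 0.444 of that water:
0.444×0.692×(1−α)×754.1 = 160.28
(1−α) = 160.28/231.7 = 0.6918;  α = 0.3082.
Bypass flow = 0.3082×754.1 = 232.44 kg/h.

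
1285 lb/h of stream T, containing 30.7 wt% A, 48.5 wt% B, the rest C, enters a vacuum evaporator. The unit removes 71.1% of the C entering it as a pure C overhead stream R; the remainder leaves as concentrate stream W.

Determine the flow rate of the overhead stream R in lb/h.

190 lb/h

C entering = 1285×0.208 = 267.28 lb/h; overhead removed = 0.711×267.28 = 190.04 lb/h.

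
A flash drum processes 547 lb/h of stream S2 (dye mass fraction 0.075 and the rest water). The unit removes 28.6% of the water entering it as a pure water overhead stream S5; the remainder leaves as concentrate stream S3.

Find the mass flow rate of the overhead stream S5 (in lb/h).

water entering = 547×0.925 = 505.98 lb/h; overhead removed = 0.286×505.98 = 144.71 lb/h.

144.7 lb/h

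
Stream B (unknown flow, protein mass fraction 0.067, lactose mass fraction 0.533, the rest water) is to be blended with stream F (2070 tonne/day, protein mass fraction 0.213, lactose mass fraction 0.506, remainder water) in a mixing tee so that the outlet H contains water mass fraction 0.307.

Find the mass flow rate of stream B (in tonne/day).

578.7 tonne/day

Let B be the unknown flow. Total out = 2070 + B.
water balance: 581.67 + 0.400·B = 0.307·(2070 + B)
(0.400 − 0.307)·B = 0.307×2070 − 581.67 = 53.82
B = 53.82 / 0.093 = 578.71 tonne/day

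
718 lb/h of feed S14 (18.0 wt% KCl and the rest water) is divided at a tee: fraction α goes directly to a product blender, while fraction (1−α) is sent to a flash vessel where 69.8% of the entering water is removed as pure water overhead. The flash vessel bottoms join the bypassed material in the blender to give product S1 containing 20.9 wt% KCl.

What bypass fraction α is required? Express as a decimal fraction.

0.758

All 718×0.180 = 129.24 lb/h of KCl reaches S1, so S1 = 129.24/0.209 = 618.37 lb/h and vapour = 99.627 lb/h.
The evaporator receives (1−α)·718 of feed at 0.820 water and removes 0.698 of that water:
0.698×0.820×(1−α)×718 = 99.627
(1−α) = 99.627/410.95 = 0.2424;  α = 0.7576.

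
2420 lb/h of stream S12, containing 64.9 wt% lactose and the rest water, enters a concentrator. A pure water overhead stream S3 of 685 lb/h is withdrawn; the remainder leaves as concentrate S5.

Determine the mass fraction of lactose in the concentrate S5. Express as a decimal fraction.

lactose is not removed: 2420×0.649 = 1570.6 lb/h of lactose enters S5.
Concentrate = 2420 − 685 = 1735 lb/h.
Mass fraction = 1570.6/1735 = 0.9052.

0.9052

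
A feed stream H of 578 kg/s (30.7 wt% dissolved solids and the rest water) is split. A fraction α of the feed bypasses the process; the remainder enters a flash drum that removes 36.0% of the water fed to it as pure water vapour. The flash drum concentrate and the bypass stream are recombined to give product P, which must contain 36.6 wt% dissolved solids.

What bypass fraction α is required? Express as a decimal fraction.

0.354

All 578×0.307 = 177.45 kg/s of dissolved solids reaches P, so P = 177.45/0.366 = 484.83 kg/s and vapour = 93.175 kg/s.
The evaporator receives (1−α)·578 of feed at 0.693 water and removes 0.360 of that water:
0.360×0.693×(1−α)×578 = 93.175
(1−α) = 93.175/144.2 = 0.6462;  α = 0.3538.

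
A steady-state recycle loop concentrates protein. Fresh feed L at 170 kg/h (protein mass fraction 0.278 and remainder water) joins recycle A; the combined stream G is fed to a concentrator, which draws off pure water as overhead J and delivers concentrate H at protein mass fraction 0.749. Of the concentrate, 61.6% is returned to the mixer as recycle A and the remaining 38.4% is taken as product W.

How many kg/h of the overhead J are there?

106.9 kg/h

Overall protein balance (none leaves overhead): protein in fresh feed = protein in product, i.e. 170×0.278 = (1−0.616)·H·0.749.
H = 47.26/(0.749×0.384) = 164.32 kg/h.
Recycle A = 0.616×164.32 = 101.22 kg/h.
Combined feed G = 170 + 101.22 = 271.22 kg/h.
Overhead J = G − H = 271.22 − 164.32 = 106.9 kg/h.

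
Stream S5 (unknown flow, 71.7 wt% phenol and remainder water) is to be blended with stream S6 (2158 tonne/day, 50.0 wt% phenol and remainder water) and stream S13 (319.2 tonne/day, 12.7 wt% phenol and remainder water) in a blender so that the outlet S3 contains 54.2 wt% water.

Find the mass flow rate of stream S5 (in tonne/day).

Let S5 be the unknown flow. Total out = 2477.2 + S5.
water balance: 1357.7 + 0.283·S5 = 0.542·(2477.2 + S5)
(0.283 − 0.542)·S5 = 0.542×2477.2 − 1357.7 = -15.019
S5 = -15.019 / -0.259 = 57.989 tonne/day

57.99 tonne/day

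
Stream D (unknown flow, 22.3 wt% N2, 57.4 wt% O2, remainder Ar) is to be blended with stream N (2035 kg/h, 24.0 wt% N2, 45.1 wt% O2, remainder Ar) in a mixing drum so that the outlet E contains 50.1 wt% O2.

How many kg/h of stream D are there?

Let D be the unknown flow. Total out = 2035 + D.
O2 balance: 917.78 + 0.574·D = 0.501·(2035 + D)
(0.574 − 0.501)·D = 0.501×2035 − 917.78 = 101.75
D = 101.75 / 0.073 = 1393.8 kg/h

1394 kg/h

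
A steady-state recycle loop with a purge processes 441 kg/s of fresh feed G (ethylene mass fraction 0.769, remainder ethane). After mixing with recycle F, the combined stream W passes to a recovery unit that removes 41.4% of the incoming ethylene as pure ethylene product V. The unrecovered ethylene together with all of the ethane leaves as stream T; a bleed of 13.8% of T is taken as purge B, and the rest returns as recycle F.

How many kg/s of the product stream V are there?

ethylene in W: m_A = 441×0.769 + (1−0.138)·(1−0.414)·m_A, so m_A = 339.13/0.4949 = 685.29 kg/s.
Product V = 0.414×685.29 = 283.71 kg/s.

283.7 kg/s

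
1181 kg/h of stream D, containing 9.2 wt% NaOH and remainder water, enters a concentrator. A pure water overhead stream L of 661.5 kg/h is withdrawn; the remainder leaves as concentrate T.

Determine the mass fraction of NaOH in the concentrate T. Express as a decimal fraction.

NaOH is not removed: 1181×0.092 = 108.65 kg/h of NaOH enters T.
Concentrate = 1181 − 661.5 = 519.5 kg/h.
Mass fraction = 108.65/519.5 = 0.209.

0.209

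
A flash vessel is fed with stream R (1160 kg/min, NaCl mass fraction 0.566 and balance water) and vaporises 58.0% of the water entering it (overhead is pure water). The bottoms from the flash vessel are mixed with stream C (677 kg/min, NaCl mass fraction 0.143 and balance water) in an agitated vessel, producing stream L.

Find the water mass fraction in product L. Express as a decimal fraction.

Vapour removed = 0.580×0.434×1160 = 292 kg/min; concentrate = 868 kg/min.
water reaching the mixer = 211.44 (from concentrate) + 677×0.857 = 791.63 kg/min.
Product flow = 868 + 677 = 1545 kg/min; water fraction = 0.512.

0.512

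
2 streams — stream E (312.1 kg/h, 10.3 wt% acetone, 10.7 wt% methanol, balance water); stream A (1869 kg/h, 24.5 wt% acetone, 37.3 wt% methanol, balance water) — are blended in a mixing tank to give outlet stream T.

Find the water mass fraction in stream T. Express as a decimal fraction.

Total flow out = 312.1 + 1869 = 2181.1 kg/h.
water in = 312.1×0.790 + 1869×0.382 = 960.52 kg/h.
water mass fraction in T = 960.52/2181.1 = 0.4404.

0.4404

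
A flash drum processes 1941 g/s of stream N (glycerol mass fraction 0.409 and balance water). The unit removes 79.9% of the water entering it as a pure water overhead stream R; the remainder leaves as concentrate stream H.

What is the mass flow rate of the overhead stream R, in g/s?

916.6 g/s

water entering = 1941×0.591 = 1147.1 g/s; overhead removed = 0.799×1147.1 = 916.56 g/s.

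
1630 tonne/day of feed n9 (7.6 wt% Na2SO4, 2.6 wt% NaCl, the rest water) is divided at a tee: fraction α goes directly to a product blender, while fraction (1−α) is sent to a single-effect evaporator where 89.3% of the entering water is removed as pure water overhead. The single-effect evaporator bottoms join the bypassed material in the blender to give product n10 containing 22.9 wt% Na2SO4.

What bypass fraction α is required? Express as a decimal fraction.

0.167

All 1630×0.076 = 123.88 tonne/day of Na2SO4 reaches n10, so n10 = 123.88/0.229 = 540.96 tonne/day and vapour = 1089 tonne/day.
The evaporator receives (1−α)·1630 of feed at 0.898 water and removes 0.893 of that water:
0.893×0.898×(1−α)×1630 = 1089
(1−α) = 1089/1307.1 = 0.8332;  α = 0.1668.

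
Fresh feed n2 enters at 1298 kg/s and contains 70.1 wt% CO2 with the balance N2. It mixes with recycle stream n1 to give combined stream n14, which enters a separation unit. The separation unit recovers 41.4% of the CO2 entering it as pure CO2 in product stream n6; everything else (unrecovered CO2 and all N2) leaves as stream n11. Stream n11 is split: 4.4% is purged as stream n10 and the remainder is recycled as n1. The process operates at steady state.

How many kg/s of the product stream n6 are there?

856.6 kg/s

CO2 in n14: m_A = 1298×0.701 + (1−0.044)·(1−0.414)·m_A, so m_A = 909.9/0.4398 = 2069 kg/s.
Product n6 = 0.414×2069 = 856.55 kg/s.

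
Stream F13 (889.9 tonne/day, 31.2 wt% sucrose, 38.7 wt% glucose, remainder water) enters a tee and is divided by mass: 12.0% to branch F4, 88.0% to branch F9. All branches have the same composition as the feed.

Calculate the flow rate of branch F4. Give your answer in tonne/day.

106.8 tonne/day

Branch F4 flow = 0.120×889.9 = 106.79 tonne/day.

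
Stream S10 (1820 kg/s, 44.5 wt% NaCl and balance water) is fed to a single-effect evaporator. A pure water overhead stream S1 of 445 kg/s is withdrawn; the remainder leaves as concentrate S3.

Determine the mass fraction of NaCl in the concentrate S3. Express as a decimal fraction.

0.589

NaCl is not removed: 1820×0.445 = 809.9 kg/s of NaCl enters S3.
Concentrate = 1820 − 445 = 1375 kg/s.
Mass fraction = 809.9/1375 = 0.589.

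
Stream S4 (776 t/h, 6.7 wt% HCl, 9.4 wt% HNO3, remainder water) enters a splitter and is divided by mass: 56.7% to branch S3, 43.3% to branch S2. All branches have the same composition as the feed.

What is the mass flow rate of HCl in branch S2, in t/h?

22.51 t/h

Branch S2 total = 0.433×776 = 336.01 t/h.
HCl in S2 = 0.067×336.01 = 22.513 t/h.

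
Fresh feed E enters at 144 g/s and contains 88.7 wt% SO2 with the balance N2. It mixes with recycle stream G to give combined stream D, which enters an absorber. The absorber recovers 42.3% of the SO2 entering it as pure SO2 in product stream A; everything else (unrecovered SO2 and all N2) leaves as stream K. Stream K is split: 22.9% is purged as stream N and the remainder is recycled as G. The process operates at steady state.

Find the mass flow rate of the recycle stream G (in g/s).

N2 enters only via E and leaves only via the purge: 144×0.113 = 0.229×(N2 in K), and the absorber passes all N2, so N2 in D = N2 in K = 71.057 g/s.
SO2 in D: m_A = 144×0.887 + (1−0.229)·(1−0.423)·m_A, so m_A = 127.73/0.5551 = 230.09 g/s.
K = (1−0.423)×230.09 + 71.057 = 203.82 g/s.
Recycle G = (1−0.229)×203.82 = 157.14 g/s.

157.1 g/s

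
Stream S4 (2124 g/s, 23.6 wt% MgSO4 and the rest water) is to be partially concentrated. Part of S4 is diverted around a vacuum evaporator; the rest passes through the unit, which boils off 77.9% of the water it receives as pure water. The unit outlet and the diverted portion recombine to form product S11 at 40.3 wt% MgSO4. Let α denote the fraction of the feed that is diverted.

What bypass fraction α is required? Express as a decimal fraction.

All 2124×0.236 = 501.26 g/s of MgSO4 reaches S11, so S11 = 501.26/0.403 = 1243.8 g/s and vapour = 880.17 g/s.
The evaporator receives (1−α)·2124 of feed at 0.764 water and removes 0.779 of that water:
0.779×0.764×(1−α)×2124 = 880.17
(1−α) = 880.17/1264.1 = 0.6963;  α = 0.3037.

0.304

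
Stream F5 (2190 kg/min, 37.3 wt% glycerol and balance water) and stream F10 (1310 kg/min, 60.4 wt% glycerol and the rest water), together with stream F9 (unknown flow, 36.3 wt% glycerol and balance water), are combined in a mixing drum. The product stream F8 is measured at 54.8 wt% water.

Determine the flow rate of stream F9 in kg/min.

Let F9 be the unknown flow. Total out = 3500 + F9.
water balance: 1891.9 + 0.637·F9 = 0.548·(3500 + F9)
(0.637 − 0.548)·F9 = 0.548×3500 − 1891.9 = 26.11
F9 = 26.11 / 0.089 = 293.37 kg/min

293.4 kg/min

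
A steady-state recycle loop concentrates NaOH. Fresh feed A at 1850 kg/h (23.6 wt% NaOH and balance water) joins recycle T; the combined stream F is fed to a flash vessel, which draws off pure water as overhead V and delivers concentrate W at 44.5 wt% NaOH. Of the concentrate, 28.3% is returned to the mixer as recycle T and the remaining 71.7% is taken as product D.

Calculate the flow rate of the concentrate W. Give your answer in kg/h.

1368 kg/h

Overall NaOH balance (none leaves overhead): NaOH in fresh feed = NaOH in product, i.e. 1850×0.236 = (1−0.283)·W·0.445.
W = 436.6/(0.445×0.717) = 1368.4 kg/h.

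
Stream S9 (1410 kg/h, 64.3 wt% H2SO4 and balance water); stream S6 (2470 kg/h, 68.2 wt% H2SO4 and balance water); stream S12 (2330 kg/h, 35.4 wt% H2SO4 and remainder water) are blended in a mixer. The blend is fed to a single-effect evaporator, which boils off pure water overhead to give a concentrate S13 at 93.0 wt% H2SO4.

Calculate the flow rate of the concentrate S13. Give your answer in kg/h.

3673 kg/h

H2SO4 entering = 1410×0.643 + 2470×0.682 + 2330×0.354 = 3416 kg/h.
All H2SO4 reports to S13, so S13 = 3416/0.930 = 3673.1 kg/h.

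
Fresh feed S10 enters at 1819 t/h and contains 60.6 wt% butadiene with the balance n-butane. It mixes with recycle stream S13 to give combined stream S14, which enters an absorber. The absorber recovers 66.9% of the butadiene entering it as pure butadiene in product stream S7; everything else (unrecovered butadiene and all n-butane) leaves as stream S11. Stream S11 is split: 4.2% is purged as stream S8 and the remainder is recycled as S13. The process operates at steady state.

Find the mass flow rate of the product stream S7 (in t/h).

butadiene in S14: m_A = 1819×0.606 + (1−0.042)·(1−0.669)·m_A, so m_A = 1102.3/0.6829 = 1614.2 t/h.
Product S7 = 0.669×1614.2 = 1079.9 t/h.

1080 t/h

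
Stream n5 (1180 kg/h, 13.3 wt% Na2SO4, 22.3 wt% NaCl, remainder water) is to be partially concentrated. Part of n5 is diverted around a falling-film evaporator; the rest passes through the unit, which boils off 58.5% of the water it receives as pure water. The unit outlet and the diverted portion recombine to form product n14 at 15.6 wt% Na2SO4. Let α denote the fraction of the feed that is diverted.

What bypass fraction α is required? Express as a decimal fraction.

0.609

All 1180×0.133 = 156.94 kg/h of Na2SO4 reaches n14, so n14 = 156.94/0.156 = 1006 kg/h and vapour = 173.97 kg/h.
The evaporator receives (1−α)·1180 of feed at 0.644 water and removes 0.585 of that water:
0.585×0.644×(1−α)×1180 = 173.97
(1−α) = 173.97/444.55 = 0.3913;  α = 0.6087.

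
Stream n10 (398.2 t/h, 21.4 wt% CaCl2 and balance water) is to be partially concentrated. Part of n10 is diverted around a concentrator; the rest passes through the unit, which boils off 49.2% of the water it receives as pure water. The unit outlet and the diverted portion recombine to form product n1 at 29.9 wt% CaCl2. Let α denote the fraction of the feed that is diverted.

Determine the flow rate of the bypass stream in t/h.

All 398.2×0.214 = 85.215 t/h of CaCl2 reaches n1, so n1 = 85.215/0.299 = 285 t/h and vapour = 113.2 t/h.
The evaporator receives (1−α)·398.2 of feed at 0.786 water and removes 0.492 of that water:
0.492×0.786×(1−α)×398.2 = 113.2
(1−α) = 113.2/153.99 = 0.7351;  α = 0.2649.
Bypass flow = 0.2649×398.2 = 105.47 t/h.

105.5 t/h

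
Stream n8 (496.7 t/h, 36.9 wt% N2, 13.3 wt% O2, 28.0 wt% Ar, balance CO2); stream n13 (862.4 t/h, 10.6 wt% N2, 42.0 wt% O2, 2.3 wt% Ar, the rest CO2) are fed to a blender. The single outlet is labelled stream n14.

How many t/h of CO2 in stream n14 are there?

CO2 out = CO2 in = 496.7×0.218 + 862.4×0.451 = 497.22 t/h.

497.2 t/h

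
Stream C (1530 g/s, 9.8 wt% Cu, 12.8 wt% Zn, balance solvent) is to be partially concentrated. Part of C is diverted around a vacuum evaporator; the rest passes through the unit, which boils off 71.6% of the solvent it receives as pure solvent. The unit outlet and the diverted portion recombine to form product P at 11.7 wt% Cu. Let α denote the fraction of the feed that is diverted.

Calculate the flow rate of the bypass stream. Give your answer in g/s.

1082 g/s

All 1530×0.098 = 149.94 g/s of Cu reaches P, so P = 149.94/0.117 = 1281.5 g/s and vapour = 248.46 g/s.
The evaporator receives (1−α)·1530 of feed at 0.774 solvent and removes 0.716 of that solvent:
0.716×0.774×(1−α)×1530 = 248.46
(1−α) = 248.46/847.9 = 0.2930;  α = 0.7070.
Bypass flow = 0.7070×1530 = 1081.7 g/s.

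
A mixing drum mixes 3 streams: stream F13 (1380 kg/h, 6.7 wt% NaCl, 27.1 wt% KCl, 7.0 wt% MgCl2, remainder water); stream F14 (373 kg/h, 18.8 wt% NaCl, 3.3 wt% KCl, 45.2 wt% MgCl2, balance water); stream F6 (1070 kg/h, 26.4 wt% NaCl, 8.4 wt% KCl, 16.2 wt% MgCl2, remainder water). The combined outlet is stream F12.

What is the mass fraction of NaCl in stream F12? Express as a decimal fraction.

Total flow out = 1380 + 373 + 1070 = 2823 kg/h.
NaCl in = 1380×0.067 + 373×0.188 + 1070×0.264 = 445.06 kg/h.
NaCl mass fraction in F12 = 445.06/2823 = 0.158.

0.158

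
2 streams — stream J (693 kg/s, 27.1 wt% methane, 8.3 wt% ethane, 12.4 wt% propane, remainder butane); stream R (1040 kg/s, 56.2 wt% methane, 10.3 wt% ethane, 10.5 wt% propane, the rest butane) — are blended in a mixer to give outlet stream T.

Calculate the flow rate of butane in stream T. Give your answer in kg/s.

butane out = butane in = 693×0.522 + 1040×0.230 = 600.95 kg/s.

600.9 kg/s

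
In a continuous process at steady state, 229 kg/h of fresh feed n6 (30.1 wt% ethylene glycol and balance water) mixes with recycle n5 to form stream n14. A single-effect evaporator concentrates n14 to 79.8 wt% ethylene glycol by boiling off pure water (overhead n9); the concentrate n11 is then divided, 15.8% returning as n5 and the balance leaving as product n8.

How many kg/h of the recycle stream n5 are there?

16.21 kg/h

Overall ethylene glycol balance (none leaves overhead): ethylene glycol in fresh feed = ethylene glycol in product, i.e. 229×0.301 = (1−0.158)·n11·0.798.
n11 = 68.929/(0.798×0.842) = 102.59 kg/h.
Recycle n5 = 0.158×102.59 = 16.209 kg/h.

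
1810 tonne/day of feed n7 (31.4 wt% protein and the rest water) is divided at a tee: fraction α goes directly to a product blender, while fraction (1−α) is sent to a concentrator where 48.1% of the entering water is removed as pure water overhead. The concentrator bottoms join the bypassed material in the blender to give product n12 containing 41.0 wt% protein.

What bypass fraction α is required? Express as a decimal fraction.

All 1810×0.314 = 568.34 tonne/day of protein reaches n12, so n12 = 568.34/0.410 = 1386.2 tonne/day and vapour = 423.8 tonne/day.
The evaporator receives (1−α)·1810 of feed at 0.686 water and removes 0.481 of that water:
0.481×0.686×(1−α)×1810 = 423.8
(1−α) = 423.8/597.24 = 0.7096;  α = 0.2904.

0.290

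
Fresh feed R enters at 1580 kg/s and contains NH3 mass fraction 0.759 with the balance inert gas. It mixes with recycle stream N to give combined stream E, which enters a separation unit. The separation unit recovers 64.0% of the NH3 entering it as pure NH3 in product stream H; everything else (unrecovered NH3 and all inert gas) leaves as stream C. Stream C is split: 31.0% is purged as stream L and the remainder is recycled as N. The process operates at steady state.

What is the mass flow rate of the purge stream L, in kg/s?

inert gas enters only via R and leaves only via the purge: 1580×0.241 = 0.310×(inert gas in C), and the separation unit passes all inert gas, so inert gas in E = inert gas in C = 1228.3 kg/s.
NH3 in E: m_A = 1580×0.759 + (1−0.310)·(1−0.640)·m_A, so m_A = 1199.2/0.7516 = 1595.6 kg/s.
C = (1−0.640)×1595.6 + 1228.3 = 1802.7 kg/s.
Purge L = 0.310×1802.7 = 558.84 kg/s.

558.8 kg/s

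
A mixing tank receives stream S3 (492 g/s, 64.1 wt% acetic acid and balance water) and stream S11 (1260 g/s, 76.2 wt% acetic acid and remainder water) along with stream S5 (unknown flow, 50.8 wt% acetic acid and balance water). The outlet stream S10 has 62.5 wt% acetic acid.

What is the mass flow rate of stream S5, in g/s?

Let S5 be the unknown flow. Total out = 1752 + S5.
acetic acid balance: 1275.5 + 0.508·S5 = 0.625·(1752 + S5)
(0.508 − 0.625)·S5 = 0.625×1752 − 1275.5 = -180.49
S5 = -180.49 / -0.117 = 1542.7 g/s

1543 g/s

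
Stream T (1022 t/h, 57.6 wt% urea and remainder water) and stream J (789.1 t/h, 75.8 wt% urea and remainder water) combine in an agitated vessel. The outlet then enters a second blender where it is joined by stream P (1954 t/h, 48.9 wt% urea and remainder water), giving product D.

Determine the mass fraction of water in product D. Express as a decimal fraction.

0.431

Overall, product flow = 3765.1 t/h.
water in = 1022×0.424 + 789.1×0.242 + 1954×0.511 = 1622.8 t/h.
water fraction in D = 0.431.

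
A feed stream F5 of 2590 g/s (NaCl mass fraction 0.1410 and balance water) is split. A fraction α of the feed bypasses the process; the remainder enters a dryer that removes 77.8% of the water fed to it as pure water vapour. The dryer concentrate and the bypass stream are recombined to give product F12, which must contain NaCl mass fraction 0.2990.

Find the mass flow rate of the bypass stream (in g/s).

All 2590×0.141 = 365.19 g/s of NaCl reaches F12, so F12 = 365.19/0.299 = 1221.4 g/s and vapour = 1368.6 g/s.
The evaporator receives (1−α)·2590 of feed at 0.859 water and removes 0.778 of that water:
0.778×0.859×(1−α)×2590 = 1368.6
(1−α) = 1368.6/1730.9 = 0.7907;  α = 0.2093.
Bypass flow = 0.2093×2590 = 542.08 g/s.

542.1 g/s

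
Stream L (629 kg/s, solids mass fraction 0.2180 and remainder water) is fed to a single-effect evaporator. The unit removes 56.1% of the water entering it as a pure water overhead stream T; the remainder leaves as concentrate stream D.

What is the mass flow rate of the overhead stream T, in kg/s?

275.9 kg/s

water entering = 629×0.782 = 491.88 kg/s; overhead removed = 0.561×491.88 = 275.94 kg/s.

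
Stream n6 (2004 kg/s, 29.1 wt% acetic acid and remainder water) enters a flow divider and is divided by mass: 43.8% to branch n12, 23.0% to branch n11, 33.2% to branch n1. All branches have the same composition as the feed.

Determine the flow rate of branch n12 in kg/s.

Branch n12 flow = 0.438×2004 = 877.75 kg/s.

877.8 kg/s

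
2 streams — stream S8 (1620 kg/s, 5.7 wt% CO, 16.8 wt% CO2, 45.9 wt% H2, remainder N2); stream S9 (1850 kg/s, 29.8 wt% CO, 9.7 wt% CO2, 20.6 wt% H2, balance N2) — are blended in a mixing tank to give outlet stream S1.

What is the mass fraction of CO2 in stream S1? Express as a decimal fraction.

0.130

Total flow out = 1620 + 1850 = 3470 kg/s.
CO2 in = 1620×0.168 + 1850×0.097 = 451.61 kg/s.
CO2 mass fraction in S1 = 451.61/3470 = 0.130.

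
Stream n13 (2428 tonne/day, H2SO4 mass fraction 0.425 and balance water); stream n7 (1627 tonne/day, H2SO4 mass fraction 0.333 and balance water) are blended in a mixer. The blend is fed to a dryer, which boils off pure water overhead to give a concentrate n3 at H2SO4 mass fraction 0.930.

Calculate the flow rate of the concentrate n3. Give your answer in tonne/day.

1692 tonne/day

H2SO4 entering = 2428×0.425 + 1627×0.333 = 1573.7 tonne/day.
All H2SO4 reports to n3, so n3 = 1573.7/0.930 = 1692.1 tonne/day.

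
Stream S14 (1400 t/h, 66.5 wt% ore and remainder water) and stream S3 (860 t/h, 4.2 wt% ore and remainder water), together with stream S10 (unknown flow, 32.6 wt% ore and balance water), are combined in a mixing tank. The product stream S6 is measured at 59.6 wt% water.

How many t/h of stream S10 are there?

693.3 t/h

Let S10 be the unknown flow. Total out = 2260 + S10.
water balance: 1292.9 + 0.674·S10 = 0.596·(2260 + S10)
(0.674 − 0.596)·S10 = 0.596×2260 − 1292.9 = 54.08
S10 = 54.08 / 0.078 = 693.33 t/h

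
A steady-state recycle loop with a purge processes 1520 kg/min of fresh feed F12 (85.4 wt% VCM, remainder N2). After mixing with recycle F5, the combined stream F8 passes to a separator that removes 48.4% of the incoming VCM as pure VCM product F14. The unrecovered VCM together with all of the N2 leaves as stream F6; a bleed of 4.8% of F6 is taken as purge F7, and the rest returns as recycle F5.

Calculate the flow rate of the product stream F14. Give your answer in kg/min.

VCM in F8: m_A = 1520×0.854 + (1−0.048)·(1−0.484)·m_A, so m_A = 1298.1/0.5088 = 2551.4 kg/min.
Product F14 = 0.484×2551.4 = 1234.9 kg/min.

1235 kg/min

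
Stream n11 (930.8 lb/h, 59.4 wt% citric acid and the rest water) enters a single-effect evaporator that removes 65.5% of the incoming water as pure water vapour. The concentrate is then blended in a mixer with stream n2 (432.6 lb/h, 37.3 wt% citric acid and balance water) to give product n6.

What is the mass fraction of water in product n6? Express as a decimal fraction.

0.3599

Vapour removed = 0.655×0.406×930.8 = 247.53 lb/h; concentrate = 683.27 lb/h.
water reaching the mixer = 130.38 (from concentrate) + 432.6×0.627 = 401.62 lb/h.
Product flow = 683.27 + 432.6 = 1115.9 lb/h; water fraction = 0.3599.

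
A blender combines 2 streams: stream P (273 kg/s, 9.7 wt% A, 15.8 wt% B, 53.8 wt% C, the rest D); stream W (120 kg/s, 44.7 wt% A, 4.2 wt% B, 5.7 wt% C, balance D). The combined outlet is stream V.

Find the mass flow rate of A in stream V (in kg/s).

80.12 kg/s

A out = A in = 273×0.097 + 120×0.447 = 80.121 kg/s.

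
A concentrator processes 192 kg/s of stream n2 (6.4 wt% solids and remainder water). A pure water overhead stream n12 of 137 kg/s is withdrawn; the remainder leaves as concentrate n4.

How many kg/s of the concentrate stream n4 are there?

55 kg/s

Concentrate = 192 − 137 = 55 kg/s.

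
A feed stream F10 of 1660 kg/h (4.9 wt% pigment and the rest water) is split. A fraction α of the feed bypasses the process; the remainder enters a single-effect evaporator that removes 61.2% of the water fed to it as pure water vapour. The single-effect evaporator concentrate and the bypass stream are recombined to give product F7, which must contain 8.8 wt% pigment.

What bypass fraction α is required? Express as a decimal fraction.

0.239

All 1660×0.049 = 81.34 kg/h of pigment reaches F7, so F7 = 81.34/0.088 = 924.32 kg/h and vapour = 735.68 kg/h.
The evaporator receives (1−α)·1660 of feed at 0.951 water and removes 0.612 of that water:
0.612×0.951×(1−α)×1660 = 735.68
(1−α) = 735.68/966.14 = 0.7615;  α = 0.2385.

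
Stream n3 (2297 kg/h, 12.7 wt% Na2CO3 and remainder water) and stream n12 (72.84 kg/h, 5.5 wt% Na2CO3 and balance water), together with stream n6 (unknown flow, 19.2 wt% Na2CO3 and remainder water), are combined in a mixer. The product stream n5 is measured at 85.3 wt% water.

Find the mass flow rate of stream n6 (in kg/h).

1170 kg/h

Let n6 be the unknown flow. Total out = 2369.8 + n6.
water balance: 2074.1 + 0.808·n6 = 0.853·(2369.8 + n6)
(0.808 − 0.853)·n6 = 0.853×2369.8 − 2074.1 = -52.641
n6 = -52.641 / -0.045 = 1169.8 kg/h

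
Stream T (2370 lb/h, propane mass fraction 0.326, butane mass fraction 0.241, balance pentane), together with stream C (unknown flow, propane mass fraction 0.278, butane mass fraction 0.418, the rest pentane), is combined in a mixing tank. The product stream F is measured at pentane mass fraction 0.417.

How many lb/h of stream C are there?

Let C be the unknown flow. Total out = 2370 + C.
pentane balance: 1026.2 + 0.304·C = 0.417·(2370 + C)
(0.304 − 0.417)·C = 0.417×2370 − 1026.2 = -37.92
C = -37.92 / -0.113 = 335.58 lb/h

335.6 lb/h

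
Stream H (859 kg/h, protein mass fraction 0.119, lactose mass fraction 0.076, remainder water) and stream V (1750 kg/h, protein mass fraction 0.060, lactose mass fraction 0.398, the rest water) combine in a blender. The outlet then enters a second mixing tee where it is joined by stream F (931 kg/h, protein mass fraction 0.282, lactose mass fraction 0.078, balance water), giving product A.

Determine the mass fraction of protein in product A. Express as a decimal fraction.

Overall, product flow = 3540 kg/h.
protein in = 859×0.119 + 1750×0.060 + 931×0.282 = 469.76 kg/h.
protein fraction in A = 0.133.

0.133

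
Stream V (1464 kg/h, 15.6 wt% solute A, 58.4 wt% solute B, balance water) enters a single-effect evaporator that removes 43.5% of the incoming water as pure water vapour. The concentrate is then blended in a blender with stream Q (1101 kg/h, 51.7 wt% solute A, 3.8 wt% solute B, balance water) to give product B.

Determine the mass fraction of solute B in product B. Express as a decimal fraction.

0.3738

Vapour removed = 0.435×0.260×1464 = 165.58 kg/h; concentrate = 1298.4 kg/h.
solute B reaching the mixer = 854.98 (from concentrate) + 1101×0.038 = 896.81 kg/h.
Product flow = 1298.4 + 1101 = 2399.4 kg/h; solute B fraction = 0.3738.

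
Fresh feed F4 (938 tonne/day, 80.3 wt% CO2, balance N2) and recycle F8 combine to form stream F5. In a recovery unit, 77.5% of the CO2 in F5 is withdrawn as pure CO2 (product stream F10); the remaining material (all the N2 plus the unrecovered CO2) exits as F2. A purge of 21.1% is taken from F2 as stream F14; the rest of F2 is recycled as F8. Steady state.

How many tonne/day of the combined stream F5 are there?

1792 tonne/day

N2 enters only via F4 and leaves only via the purge: 938×0.197 = 0.211×(N2 in F2), and the recovery unit passes all N2, so N2 in F5 = N2 in F2 = 875.76 tonne/day.
CO2 in F5: m_A = 938×0.803 + (1−0.211)·(1−0.775)·m_A, so m_A = 753.21/0.8225 = 915.79 tonne/day.
F5 = 915.79 + 875.76 = 1791.6 tonne/day.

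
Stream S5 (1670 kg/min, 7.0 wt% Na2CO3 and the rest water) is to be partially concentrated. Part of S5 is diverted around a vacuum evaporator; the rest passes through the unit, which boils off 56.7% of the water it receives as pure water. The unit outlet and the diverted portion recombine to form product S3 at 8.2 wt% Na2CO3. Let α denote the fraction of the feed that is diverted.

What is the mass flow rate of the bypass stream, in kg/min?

1207 kg/min

All 1670×0.070 = 116.9 kg/min of Na2CO3 reaches S3, so S3 = 116.9/0.082 = 1425.6 kg/min and vapour = 244.39 kg/min.
The evaporator receives (1−α)·1670 of feed at 0.930 water and removes 0.567 of that water:
0.567×0.930×(1−α)×1670 = 244.39
(1−α) = 244.39/880.61 = 0.2775;  α = 0.7225.
Bypass flow = 0.7225×1670 = 1206.5 kg/min.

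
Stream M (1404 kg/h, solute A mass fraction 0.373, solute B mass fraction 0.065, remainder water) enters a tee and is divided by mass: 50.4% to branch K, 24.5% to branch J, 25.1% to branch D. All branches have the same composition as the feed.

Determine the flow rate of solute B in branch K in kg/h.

Branch K total = 0.504×1404 = 707.62 kg/h.
solute B in K = 0.065×707.62 = 45.995 kg/h.

46 kg/h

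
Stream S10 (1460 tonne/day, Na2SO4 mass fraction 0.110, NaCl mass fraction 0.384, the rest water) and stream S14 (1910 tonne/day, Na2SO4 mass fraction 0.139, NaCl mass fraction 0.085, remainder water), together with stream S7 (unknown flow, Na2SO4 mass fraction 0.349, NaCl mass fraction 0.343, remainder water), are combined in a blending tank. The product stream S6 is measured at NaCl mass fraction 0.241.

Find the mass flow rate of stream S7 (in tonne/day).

874.3 tonne/day

Let S7 be the unknown flow. Total out = 3370 + S7.
NaCl balance: 722.99 + 0.343·S7 = 0.241·(3370 + S7)
(0.343 − 0.241)·S7 = 0.241×3370 − 722.99 = 89.18
S7 = 89.18 / 0.102 = 874.31 tonne/day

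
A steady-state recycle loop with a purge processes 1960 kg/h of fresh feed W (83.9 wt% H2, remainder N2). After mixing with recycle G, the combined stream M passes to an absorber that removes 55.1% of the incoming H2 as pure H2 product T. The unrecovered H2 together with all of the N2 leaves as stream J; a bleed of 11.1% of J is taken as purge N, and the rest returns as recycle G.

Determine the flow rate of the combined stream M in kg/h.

N2 enters only via W and leaves only via the purge: 1960×0.161 = 0.111×(N2 in J), and the absorber passes all N2, so N2 in M = N2 in J = 2842.9 kg/h.
H2 in M: m_A = 1960×0.839 + (1−0.111)·(1−0.551)·m_A, so m_A = 1644.4/0.6008 = 2736.9 kg/h.
M = 2736.9 + 2842.9 = 5579.8 kg/h.

5580 kg/h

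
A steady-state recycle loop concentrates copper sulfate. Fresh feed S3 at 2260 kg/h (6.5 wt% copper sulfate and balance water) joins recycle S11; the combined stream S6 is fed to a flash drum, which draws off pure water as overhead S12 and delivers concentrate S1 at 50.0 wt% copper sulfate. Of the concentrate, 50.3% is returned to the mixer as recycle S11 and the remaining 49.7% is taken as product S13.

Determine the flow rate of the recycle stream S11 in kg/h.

297.3 kg/h

Overall copper sulfate balance (none leaves overhead): copper sulfate in fresh feed = copper sulfate in product, i.e. 2260×0.065 = (1−0.503)·S1·0.500.
S1 = 146.9/(0.500×0.497) = 591.15 kg/h.
Recycle S11 = 0.503×591.15 = 297.35 kg/h.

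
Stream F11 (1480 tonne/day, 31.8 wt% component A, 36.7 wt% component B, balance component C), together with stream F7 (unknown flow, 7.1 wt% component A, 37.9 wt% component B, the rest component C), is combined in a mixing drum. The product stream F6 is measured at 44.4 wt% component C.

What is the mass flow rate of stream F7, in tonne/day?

Let F7 be the unknown flow. Total out = 1480 + F7.
component C balance: 466.2 + 0.550·F7 = 0.444·(1480 + F7)
(0.550 − 0.444)·F7 = 0.444×1480 − 466.2 = 190.92
F7 = 190.92 / 0.106 = 1801.1 tonne/day

1801 tonne/day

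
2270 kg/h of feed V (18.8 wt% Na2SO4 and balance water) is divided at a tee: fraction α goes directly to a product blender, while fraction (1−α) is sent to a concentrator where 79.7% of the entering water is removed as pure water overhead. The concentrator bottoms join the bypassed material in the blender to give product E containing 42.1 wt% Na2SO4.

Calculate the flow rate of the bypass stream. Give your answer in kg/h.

All 2270×0.188 = 426.76 kg/h of Na2SO4 reaches E, so E = 426.76/0.421 = 1013.7 kg/h and vapour = 1256.3 kg/h.
The evaporator receives (1−α)·2270 of feed at 0.812 water and removes 0.797 of that water:
0.797×0.812×(1−α)×2270 = 1256.3
(1−α) = 1256.3/1469.1 = 0.8552;  α = 0.1448.
Bypass flow = 0.1448×2270 = 328.73 kg/h.

328.7 kg/h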